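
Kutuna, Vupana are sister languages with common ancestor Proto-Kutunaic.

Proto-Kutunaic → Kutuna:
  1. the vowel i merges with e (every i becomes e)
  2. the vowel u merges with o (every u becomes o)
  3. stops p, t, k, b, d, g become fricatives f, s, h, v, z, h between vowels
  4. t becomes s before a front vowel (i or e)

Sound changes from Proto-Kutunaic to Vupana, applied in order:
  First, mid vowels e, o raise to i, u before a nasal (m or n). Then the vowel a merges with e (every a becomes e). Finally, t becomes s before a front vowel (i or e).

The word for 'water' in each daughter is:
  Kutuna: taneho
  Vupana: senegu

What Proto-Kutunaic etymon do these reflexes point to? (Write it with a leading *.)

Position 1: Kutuna has t, Vupana has s. Kutuna preserves t here (none of its changes turn any other segment into t), so the proto-segment is *t.
Position 5: Kutuna has h, Vupana has g. Vupana preserves g here (none of its changes turn any other segment into g), so the proto-segment is *g.
Position 6: Kutuna has o, Vupana has u. Taking the neighbouring segments as reconstructed: Kutuna o could go back to *o or *u; Vupana u can only go back to *u — the one source consistent with every daughter is *u.
Verify the candidate proto-form against each daughter:
Kutuna: *tanegu > tanego > taneho  (by vowel merger, intervocalic lenition)
Vupana: start from *tanegu.
  rule 1: no change — tanegu
  rule 2 (vowel merger): tanegu → tenegu
  rule 3 (palatalisation): tenegu → senegu
  ⇒ Vupana senegu
No other proto-form is consistent with every reflex, so the reconstruction is *tanegu.

*tanegu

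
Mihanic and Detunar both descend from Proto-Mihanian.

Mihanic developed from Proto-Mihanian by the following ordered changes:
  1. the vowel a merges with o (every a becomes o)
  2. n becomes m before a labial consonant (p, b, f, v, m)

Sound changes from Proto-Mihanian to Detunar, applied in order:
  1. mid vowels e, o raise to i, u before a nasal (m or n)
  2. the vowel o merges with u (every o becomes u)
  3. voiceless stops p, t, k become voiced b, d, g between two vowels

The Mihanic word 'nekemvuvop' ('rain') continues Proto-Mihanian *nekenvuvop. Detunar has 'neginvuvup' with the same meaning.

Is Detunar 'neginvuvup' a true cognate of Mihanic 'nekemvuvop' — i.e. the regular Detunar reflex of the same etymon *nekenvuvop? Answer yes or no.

Derive the expected Detunar reflex of *nekenvuvop:
Detunar: start from *nekenvuvop.
  rule 1 (pre-nasal raising): nekenvuvop → nekinvuvop
  rule 2 (vowel merger): nekinvuvop → nekinvuvup
  rule 3 (intervocalic voicing): nekinvuvup → neginvuvup
  ⇒ Detunar neginvuvup
Detunar 'neginvuvup' matches the regular reflex exactly, so the pair is cognate.

yes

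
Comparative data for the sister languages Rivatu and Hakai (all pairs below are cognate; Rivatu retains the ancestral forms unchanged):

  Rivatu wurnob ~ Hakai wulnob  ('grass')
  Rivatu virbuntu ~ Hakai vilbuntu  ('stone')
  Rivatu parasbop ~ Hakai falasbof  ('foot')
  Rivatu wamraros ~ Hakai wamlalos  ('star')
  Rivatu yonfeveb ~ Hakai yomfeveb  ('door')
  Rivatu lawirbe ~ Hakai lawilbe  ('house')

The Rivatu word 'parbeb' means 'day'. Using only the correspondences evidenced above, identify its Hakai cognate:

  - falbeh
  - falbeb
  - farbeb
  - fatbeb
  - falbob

falbeb

parasbop ~ falasbof — Rivatu p corresponds to Hakai f word-initially before a back vowel.
virbuntu ~ vilbuntu, lawirbe ~ lawilbe — Rivatu r corresponds to Hakai l after a vowel, before a labial obstruent.
Applying these to Rivatu 'parbeb':
  parbeb → farbeb   (p→f word-initially before a back vowel)
  farbeb → falbeb   (r→l after a vowel, before a labial obstruent)
So the Hakai cognate is 'falbeb'.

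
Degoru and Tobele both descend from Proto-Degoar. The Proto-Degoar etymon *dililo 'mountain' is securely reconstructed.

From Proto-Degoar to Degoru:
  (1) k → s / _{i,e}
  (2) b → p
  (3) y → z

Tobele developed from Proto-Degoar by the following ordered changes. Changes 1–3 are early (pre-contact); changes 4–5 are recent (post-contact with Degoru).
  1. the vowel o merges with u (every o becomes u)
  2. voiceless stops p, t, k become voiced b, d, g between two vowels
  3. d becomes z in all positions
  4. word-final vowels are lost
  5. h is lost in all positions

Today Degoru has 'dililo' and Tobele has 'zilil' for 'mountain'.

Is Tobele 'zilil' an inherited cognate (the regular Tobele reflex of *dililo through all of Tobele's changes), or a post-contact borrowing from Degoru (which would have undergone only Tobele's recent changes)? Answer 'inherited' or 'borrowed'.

If inherited, *dililo would pass through all of Tobele's changes:
Tobele: start from *dililo.
  rule 1 (vowel merger): dililo → dililu
  rule 2: no change — dililu
  rule 3 (unconditioned shift): dililu → zililu
  rule 4 (apocope): zililu → zilil
  rule 5: no change — zilil
  ⇒ Tobele zilil
If borrowed from Degoru 'dililo' after the early changes, it would undergo only the recent ones:
  rule 4 (apocope): dililo → dilil
  rule 5 (h-loss): no change (dilil)
  ⇒ as a loan: dilil
Tobele 'zilil' matches the inherited outcome exactly, so it is an inherited cognate, not a loan.

inherited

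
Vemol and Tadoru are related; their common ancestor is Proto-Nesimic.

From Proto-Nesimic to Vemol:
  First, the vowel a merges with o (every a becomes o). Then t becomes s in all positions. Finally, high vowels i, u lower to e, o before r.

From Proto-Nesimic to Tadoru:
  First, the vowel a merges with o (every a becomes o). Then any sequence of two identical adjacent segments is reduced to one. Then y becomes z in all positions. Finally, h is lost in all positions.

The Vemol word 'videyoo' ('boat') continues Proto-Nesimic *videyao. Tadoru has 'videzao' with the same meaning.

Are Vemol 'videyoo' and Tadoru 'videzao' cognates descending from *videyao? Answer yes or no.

Derive the expected Tadoru reflex of *videyao:
Tadoru: start from *videyao.
  rule 1 (vowel merger): videyao → videyoo
  rule 2 (degemination): videyoo → videyo
  rule 3 (unconditioned shift): videyo → videzo
  rule 4: no change — videzo
  ⇒ Tadoru videzo
The regular Tadoru reflex would be 'videzo', but the attested form is 'videzao'. The correspondence is irregular, so they are not cognates (the Tadoru form has a different source).

no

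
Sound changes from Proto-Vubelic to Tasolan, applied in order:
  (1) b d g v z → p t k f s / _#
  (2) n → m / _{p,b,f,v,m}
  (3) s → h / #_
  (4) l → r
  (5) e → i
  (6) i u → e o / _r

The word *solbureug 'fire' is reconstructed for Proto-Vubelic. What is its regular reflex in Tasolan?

Tasolan: start from *solbureug.
  rule 1 (final devoicing): solbureug → solbureuk
  rule 2: no change — solbureuk
  rule 3 (debuccalisation): solbureuk → holbureuk
  rule 4 (unconditioned shift): holbureuk → horbureuk
  rule 5 (vowel merger): horbureuk → horburiuk
  rule 6 (pre-rhotic lowering): horburiuk → horboriuk
  ⇒ Tasolan horboriuk

horboriuk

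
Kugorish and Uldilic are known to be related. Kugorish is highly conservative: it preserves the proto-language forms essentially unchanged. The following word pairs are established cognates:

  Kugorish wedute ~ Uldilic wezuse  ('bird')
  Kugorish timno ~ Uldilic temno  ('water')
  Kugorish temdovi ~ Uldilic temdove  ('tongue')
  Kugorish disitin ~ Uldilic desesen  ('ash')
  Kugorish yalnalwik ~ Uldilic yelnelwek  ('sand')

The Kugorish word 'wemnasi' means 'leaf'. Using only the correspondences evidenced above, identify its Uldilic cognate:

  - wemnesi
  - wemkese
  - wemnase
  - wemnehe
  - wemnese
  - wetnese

wemnese

yalnalwik ~ yelnelwek — Kugorish a corresponds to Uldilic e after a consonant, before a consonant other than r, m, n, p, b, f, v.
temdovi ~ temdove — Kugorish i corresponds to Uldilic e word-finally.
Applying these to Kugorish 'wemnasi':
  wemnasi → wemnesi   (a→e after a consonant, before a consonant other than r, m, n, p, b, f, v)
  wemnesi → wemnese   (i→e word-finally)
So the Uldilic cognate is 'wemnese'.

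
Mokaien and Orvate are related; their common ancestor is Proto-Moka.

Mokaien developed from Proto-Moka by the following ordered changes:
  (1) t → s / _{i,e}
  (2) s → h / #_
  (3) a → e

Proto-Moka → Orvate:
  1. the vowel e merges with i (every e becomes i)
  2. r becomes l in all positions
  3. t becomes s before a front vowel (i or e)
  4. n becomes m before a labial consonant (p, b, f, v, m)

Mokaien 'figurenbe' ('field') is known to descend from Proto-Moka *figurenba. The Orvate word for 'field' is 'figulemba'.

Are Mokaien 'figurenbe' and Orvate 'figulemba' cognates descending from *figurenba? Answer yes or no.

Derive the expected Orvate reflex of *figurenba:
Orvate: *figurenba > figurinba > figulinba > figulimba  (by vowel merger, unconditioned shift, nasal place assimilation)
The regular Orvate reflex would be 'figulimba', but the attested form is 'figulemba'. The correspondence is irregular, so they are not cognates (the Orvate form has a different source).

no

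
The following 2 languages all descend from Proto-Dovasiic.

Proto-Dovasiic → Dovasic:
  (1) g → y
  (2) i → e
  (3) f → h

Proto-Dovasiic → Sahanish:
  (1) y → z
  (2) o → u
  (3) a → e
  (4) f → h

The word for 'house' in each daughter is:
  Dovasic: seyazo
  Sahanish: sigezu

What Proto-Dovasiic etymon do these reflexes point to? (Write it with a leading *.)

Position 3: Dovasic has y, Sahanish has g. Sahanish preserves g here (none of its changes turn any other segment into g), so the proto-segment is *g.
Position 6: Dovasic has o, Sahanish has u. Dovasic preserves o here (none of its changes turn any other segment into o), so the proto-segment is *o.
Verify the candidate proto-form against each daughter:
Dovasic: *sigazo
  sigazo → siyazo   [unconditioned shift]
  siyazo → seyazo   [vowel merger]
  seyazo (rule 3 does not apply)
  giving Dovasic seyazo.
Sahanish: *sigazo
  sigazo (rule 1 does not apply)
  sigazo → sigazu   [vowel merger]
  sigazu → sigezu   [vowel merger]
  sigezu (rule 4 does not apply)
  giving Sahanish sigezu.
*sigazo is the unique common source.

*sigazo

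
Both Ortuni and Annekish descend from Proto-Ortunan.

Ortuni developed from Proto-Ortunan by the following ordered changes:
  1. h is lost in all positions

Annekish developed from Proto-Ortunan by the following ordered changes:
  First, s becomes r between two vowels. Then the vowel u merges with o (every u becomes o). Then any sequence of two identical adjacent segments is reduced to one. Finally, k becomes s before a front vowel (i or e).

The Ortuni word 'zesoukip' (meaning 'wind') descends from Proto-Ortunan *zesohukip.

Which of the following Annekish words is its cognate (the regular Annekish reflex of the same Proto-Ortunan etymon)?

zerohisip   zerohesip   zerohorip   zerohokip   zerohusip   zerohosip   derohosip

zerohosip

Annekish: start from *zesohukip.
  rule 1 (rhotacism): zesohukip → zerohukip
  rule 2 (vowel merger): zerohukip → zerohokip
  rule 3: no change — zerohokip
  rule 4 (palatalisation): zerohokip → zerohosip
  ⇒ Annekish zerohosip
Among the options, 'zerohosip' alone shows every Annekish change applied in order.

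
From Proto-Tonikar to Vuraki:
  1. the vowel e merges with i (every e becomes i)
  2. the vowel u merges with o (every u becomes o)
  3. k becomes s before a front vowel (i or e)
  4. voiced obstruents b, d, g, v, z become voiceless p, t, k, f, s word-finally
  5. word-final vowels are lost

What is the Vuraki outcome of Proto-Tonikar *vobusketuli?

vobossitol

Vuraki: *vobusketuli
  vobusketuli → vobuskituli   [vowel merger]
  vobuskituli → voboskitoli   [vowel merger]
  voboskitoli → vobossitoli   [palatalisation]
  vobossitoli (rule 4 does not apply)
  vobossitoli → vobossitol   [apocope]
  giving Vuraki vobossitol.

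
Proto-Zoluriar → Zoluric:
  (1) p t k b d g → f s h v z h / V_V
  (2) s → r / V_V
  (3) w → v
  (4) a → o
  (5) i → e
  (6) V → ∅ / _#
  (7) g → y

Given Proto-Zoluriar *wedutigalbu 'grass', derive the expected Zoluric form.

Zoluric: *wedutigalbu > wezusihalbu > wezurihalbu > vezurihalbu > vezuriholbu > vezureholbu > vezureholb  (by intervocalic lenition, rhotacism, unconditioned shift, vowel merger, vowel merger, apocope)

vezureholb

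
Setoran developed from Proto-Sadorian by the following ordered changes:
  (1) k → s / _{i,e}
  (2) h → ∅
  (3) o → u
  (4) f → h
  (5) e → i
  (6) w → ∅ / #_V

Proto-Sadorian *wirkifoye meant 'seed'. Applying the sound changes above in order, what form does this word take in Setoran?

Setoran: start from *wirkifoye.
  rule 1 (palatalisation): wirkifoye → wirsifoye
  rule 2: no change — wirsifoye
  rule 3 (vowel merger): wirsifoye → wirsifuye
  rule 4 (unconditioned shift): wirsifuye → wirsihuye
  rule 5 (vowel merger): wirsihuye → wirsihuyi
  rule 6 (glide loss): wirsihuyi → irsihuyi
  ⇒ Setoran irsihuyi

irsihuyi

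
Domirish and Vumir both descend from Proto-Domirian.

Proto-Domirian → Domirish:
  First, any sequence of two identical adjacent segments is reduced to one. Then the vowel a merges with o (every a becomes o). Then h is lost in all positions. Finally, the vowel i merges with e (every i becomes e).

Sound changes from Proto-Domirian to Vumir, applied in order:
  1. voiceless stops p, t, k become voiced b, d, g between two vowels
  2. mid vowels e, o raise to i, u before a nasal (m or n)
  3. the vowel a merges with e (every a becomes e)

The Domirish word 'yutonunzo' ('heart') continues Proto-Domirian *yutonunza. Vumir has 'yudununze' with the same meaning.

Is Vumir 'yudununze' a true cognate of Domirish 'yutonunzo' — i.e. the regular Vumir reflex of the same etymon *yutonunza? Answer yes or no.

Derive the expected Vumir reflex of *yutonunza:
Vumir: *yutonunza
  yutonunza → yudonunza   [intervocalic voicing]
  yudonunza → yudununza   [pre-nasal raising]
  yudununza → yudununze   [vowel merger]
  giving Vumir yudununze.
Vumir 'yudununze' matches the regular reflex exactly, so the pair is cognate.

yes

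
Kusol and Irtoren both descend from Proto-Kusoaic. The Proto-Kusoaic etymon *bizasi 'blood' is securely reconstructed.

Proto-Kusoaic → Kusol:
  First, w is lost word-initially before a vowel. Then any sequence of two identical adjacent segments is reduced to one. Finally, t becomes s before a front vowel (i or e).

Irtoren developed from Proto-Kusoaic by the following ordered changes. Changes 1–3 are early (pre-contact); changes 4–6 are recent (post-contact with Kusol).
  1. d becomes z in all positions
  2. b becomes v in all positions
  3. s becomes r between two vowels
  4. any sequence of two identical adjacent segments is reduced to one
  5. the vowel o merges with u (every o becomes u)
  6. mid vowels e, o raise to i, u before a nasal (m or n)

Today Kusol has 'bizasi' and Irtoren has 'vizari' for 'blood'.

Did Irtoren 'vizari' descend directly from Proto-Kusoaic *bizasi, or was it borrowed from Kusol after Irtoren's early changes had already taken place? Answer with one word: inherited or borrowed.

inherited

If inherited, *bizasi would pass through all of Irtoren's changes:
Irtoren: start from *bizasi.
  rule 1: no change — bizasi
  rule 2 (unconditioned shift): bizasi → vizasi
  rule 3 (rhotacism): vizasi → vizari
  rule 4: no change — vizari
  rule 5: no change — vizari
  rule 6: no change — vizari
  ⇒ Irtoren vizari
If borrowed from Kusol 'bizasi' after the early changes, it would undergo only the recent ones:
  rule 4 (degemination): no change (bizasi)
  rule 5 (vowel merger): no change (bizasi)
  rule 6 (pre-nasal raising): no change (bizasi)
  ⇒ as a loan: bizasi
Irtoren 'vizari' matches the inherited outcome exactly, so it is an inherited cognate, not a loan.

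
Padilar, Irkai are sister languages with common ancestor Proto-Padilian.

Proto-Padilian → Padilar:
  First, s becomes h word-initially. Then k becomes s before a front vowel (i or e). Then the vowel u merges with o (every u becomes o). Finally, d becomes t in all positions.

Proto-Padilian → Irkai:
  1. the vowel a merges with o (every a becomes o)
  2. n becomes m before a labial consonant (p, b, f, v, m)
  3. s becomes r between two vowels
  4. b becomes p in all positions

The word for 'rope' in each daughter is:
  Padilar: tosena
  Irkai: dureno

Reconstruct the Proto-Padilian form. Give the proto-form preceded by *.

*dusena

Position 6: Padilar has a, Irkai has o. Padilar preserves a here (none of its changes turn any other segment into a), so the proto-segment is *a.
Position 1: Padilar has t, Irkai has d. Irkai preserves d here (none of its changes turn any other segment into d), so the proto-segment is *d.
Continuing position by position gives *dusena; check it forward:
Padilar: *dusena > dosena > tosena  (by vowel merger, unconditioned shift)
Irkai: *dusena
  dusena → duseno   [vowel merger]
  duseno (rule 2 does not apply)
  duseno → dureno   [rhotacism]
  dureno (rule 4 does not apply)
  giving Irkai dureno.
Only *dusena yields all of Padilar tosena, Irkai dureno.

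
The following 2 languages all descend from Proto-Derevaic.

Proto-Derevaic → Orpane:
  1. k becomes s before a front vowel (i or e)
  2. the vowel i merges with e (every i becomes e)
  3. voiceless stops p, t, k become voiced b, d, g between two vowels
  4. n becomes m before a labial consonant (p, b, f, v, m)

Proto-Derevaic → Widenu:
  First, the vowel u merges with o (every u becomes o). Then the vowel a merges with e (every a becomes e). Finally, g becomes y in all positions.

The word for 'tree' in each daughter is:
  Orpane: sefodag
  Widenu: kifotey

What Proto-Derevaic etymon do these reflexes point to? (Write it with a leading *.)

*kifotag

Position 5: Orpane has d, Widenu has t. Widenu preserves t here (none of its changes turn any other segment into t), so the proto-segment is *t.
Position 1: Orpane has s, Widenu has k. Widenu preserves k here (none of its changes turn any other segment into k), so the proto-segment is *k.
Continuing position by position gives *kifotag; check it forward:
Orpane: *kifotag > sifotag > sefotag > sefodag  (by palatalisation, vowel merger, intervocalic voicing)
Widenu: *kifotag
  kifotag (rule 1 does not apply)
  kifotag → kifoteg   [vowel merger]
  kifoteg → kifotey   [unconditioned shift]
  giving Widenu kifotey.
*kifotag is the unique common source.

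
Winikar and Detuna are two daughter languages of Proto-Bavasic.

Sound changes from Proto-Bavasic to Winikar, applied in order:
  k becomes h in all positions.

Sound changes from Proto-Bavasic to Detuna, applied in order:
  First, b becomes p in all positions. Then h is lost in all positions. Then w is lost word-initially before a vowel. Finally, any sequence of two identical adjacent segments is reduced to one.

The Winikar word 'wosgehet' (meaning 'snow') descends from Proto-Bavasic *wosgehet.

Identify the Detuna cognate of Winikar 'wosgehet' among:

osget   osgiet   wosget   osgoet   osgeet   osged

Detuna: start from *wosgehet.
  rule 1: no change — wosgehet
  rule 2 (h-loss): wosgehet → wosgeet
  rule 3 (glide loss): wosgeet → osgeet
  rule 4 (degemination): osgeet → osget
  ⇒ Detuna osget
Among the options, 'osget' alone shows every Detuna change applied in order.

osget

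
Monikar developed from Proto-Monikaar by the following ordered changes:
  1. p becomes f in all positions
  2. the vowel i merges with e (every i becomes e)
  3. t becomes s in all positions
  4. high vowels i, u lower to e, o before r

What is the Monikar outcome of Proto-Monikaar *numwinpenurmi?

Monikar: *numwinpenurmi > numwinfenurmi > numwenfenurme > numwenfenorme  (by unconditioned shift, vowel merger, pre-rhotic lowering)

numwenfenorme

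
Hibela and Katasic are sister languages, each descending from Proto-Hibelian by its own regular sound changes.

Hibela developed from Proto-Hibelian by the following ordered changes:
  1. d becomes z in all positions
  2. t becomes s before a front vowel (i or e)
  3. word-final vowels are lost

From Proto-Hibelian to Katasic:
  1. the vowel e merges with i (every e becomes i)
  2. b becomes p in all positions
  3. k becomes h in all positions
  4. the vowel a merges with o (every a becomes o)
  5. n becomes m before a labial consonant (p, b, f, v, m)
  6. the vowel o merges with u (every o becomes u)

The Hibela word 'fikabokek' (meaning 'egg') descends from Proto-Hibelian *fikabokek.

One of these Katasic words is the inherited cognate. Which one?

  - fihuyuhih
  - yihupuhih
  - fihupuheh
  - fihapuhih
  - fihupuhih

fihupuhih

Katasic: *fikabokek > fikabokik > fikapokik > fihapohih > fihopohih > fihupuhih  (by vowel merger, unconditioned shift, unconditioned shift, vowel merger, vowel merger)
Only 'fihupuhih' matches the regular Katasic development of *fikabokek.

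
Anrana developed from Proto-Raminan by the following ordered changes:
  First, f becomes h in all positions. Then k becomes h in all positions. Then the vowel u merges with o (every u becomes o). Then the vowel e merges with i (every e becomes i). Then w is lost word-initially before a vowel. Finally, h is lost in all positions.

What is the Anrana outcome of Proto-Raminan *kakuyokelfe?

Anrana: *kakuyokelfe > kakuyokelhe > hahuyohelhe > hahoyohelhe > hahoyohilhi > aoyoili  (by unconditioned shift, unconditioned shift, vowel merger, vowel merger, h-loss)

aoyoili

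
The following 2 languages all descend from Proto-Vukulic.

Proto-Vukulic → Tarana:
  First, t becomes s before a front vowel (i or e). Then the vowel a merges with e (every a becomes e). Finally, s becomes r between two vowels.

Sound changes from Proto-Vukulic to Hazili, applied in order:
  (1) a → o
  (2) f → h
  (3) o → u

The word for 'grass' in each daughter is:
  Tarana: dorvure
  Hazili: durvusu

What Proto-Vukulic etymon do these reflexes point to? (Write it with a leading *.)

*dorvusa

Position 7: Tarana has e, Hazili has u. Taking the neighbouring segments as reconstructed: Tarana e could go back to *a or *e; Hazili u could go back to *a or *o or *u — the one source consistent with every daughter is *a.
Position 2: Tarana has o, Hazili has u. Tarana preserves o here (none of its changes turn any other segment into o), so the proto-segment is *o.
Position 6: Tarana has r, Hazili has s. Hazili preserves s here (none of its changes turn any other segment into s), so the proto-segment is *s.
This points to *dorvusa. Verify forward in each daughter:
Tarana: *dorvusa > dorvuse > dorvure  (by vowel merger, rhotacism)
Hazili: *dorvusa > dorvuso > durvusu  (by vowel merger, vowel merger)
No other proto-form is consistent with every reflex, so the reconstruction is *dorvusa.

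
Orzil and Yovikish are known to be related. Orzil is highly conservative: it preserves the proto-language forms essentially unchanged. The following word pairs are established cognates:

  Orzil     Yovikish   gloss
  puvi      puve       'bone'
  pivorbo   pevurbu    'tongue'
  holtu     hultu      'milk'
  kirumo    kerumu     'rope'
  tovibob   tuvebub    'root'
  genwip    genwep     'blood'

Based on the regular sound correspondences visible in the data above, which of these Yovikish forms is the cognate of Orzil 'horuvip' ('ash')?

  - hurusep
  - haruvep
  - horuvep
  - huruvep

pivorbo ~ pevurbu — Orzil o corresponds to Yovikish u after a consonant, before r.
genwip ~ genwep — Orzil i corresponds to Yovikish e after a consonant, before a labial obstruent.
Applying these to Orzil 'horuvip':
  horuvip → huruvip   (o→u after a consonant, before r)
  huruvip → huruvep   (i→e after a consonant, before a labial obstruent)
So the Yovikish cognate is 'huruvep'.

huruvep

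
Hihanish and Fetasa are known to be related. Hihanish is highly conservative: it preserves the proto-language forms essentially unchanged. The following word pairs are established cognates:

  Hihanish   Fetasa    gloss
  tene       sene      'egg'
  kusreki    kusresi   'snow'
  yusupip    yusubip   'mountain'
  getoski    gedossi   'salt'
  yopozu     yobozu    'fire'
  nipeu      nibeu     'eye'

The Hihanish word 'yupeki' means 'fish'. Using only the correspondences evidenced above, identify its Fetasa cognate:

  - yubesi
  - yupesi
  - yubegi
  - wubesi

nipeu ~ nibeu — Hihanish p corresponds to Fetasa b between vowels (before a front vowel).
kusreki ~ kusresi — Hihanish k corresponds to Fetasa s between vowels (before a front vowel).
Applying these to Hihanish 'yupeki':
  yupeki → yubeki   (p→b between vowels (before a front vowel))
  yubeki → yubesi   (k→s between vowels (before a front vowel))
So the Fetasa cognate is 'yubesi'.

yubesi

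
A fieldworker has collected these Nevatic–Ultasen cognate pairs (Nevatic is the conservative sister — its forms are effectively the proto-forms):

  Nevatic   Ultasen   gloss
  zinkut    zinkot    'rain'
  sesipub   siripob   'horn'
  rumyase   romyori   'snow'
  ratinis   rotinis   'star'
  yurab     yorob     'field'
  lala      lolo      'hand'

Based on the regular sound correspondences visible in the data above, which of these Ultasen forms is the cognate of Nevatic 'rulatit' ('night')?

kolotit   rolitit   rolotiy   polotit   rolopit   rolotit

zinkut ~ zinkot — Nevatic u corresponds to Ultasen o after a consonant, before a consonant other than r, m, n, p, b, f, v.
rumyase ~ romyori, ratinis ~ rotinis — Nevatic a corresponds to Ultasen o after a consonant, before a consonant other than r, m, n, p, b, f, v.
Applying these to Nevatic 'rulatit':
  rulatit → rolatit   (u→o after a consonant, before a consonant other than r, m, n, p, b, f, v)
  rolatit → rolotit   (a→o after a consonant, before a consonant other than r, m, n, p, b, f, v)
So the Ultasen cognate is 'rolotit'.

rolotit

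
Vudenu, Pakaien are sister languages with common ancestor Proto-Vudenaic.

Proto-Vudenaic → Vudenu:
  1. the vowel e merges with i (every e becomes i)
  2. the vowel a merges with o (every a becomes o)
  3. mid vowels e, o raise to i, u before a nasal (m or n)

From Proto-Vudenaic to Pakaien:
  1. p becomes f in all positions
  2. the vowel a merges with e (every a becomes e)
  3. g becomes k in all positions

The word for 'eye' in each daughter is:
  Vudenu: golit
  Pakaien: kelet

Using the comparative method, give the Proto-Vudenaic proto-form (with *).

*galet

Position 4: Vudenu has i, Pakaien has e. Taking the neighbouring segments as reconstructed: Vudenu i could go back to *e or *i; Pakaien e could go back to *a or *e — the one source consistent with every daughter is *e.
Position 1: Vudenu has g, Pakaien has k. Vudenu preserves g here (none of its changes turn any other segment into g), so the proto-segment is *g.
Continuing position by position gives *galet; check it forward:
Vudenu: *galet > galit > golit  (by vowel merger, vowel merger)
Pakaien: *galet > gelet > kelet  (by vowel merger, unconditioned shift)
Only *galet yields all of Vudenu golit, Pakaien kelet.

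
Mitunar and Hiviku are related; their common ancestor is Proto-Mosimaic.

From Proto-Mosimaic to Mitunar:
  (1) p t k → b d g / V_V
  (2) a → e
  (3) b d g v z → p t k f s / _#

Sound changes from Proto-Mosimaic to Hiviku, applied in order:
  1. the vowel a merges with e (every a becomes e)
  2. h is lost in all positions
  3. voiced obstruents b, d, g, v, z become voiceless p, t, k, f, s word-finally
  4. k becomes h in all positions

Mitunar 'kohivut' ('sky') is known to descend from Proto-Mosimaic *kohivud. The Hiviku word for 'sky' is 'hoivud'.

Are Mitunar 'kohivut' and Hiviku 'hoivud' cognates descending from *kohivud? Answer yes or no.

no

Derive the expected Hiviku reflex of *kohivud:
Hiviku: *kohivud
  kohivud (rule 1 does not apply)
  kohivud → koivud   [h-loss]
  koivud → koivut   [final devoicing]
  koivut → hoivut   [unconditioned shift]
  giving Hiviku hoivut.
The regular Hiviku reflex would be 'hoivut', but the attested form is 'hoivud'. The correspondence is irregular, so they are not cognates (the Hiviku form has a different source).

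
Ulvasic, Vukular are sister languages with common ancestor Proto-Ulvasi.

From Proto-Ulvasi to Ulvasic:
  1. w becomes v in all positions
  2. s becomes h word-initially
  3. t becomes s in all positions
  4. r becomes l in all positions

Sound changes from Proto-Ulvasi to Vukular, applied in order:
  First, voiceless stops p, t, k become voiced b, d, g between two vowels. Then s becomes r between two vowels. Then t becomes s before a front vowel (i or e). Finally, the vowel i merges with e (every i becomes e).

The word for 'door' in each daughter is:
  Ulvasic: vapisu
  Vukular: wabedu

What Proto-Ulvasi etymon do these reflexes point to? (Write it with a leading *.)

*wapitu

Position 3: Ulvasic has p, Vukular has b. Ulvasic preserves p here (none of its changes turn any other segment into p), so the proto-segment is *p.
Position 1: Ulvasic has v, Vukular has w. Vukular preserves w here (none of its changes turn any other segment into w), so the proto-segment is *w.
Position 5: Ulvasic has s, Vukular has d. Taking the neighbouring segments as reconstructed: Ulvasic s could go back to *t or *s; Vukular d could go back to *t or *d — the one source consistent with every daughter is *t.
This points to *wapitu. Verify forward in each daughter:
Ulvasic: *wapitu > vapitu > vapisu  (by unconditioned shift, unconditioned shift)
Vukular: *wapitu
  wapitu → wabidu   [intervocalic voicing]
  wabidu (rule 2 does not apply)
  wabidu (rule 3 does not apply)
  wabidu → wabedu   [vowel merger]
  giving Vukular wabedu.
Only *wapitu yields all of Ulvasic vapisu, Vukular wabedu.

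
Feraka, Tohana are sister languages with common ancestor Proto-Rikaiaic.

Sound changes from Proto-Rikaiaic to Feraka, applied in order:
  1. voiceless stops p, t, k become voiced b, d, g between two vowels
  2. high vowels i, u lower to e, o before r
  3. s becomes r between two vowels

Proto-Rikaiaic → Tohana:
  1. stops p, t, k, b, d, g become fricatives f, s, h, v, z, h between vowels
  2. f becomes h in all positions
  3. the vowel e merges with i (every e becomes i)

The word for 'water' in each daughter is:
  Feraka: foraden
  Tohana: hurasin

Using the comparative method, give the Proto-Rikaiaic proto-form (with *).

*furaten

Position 2: Feraka has o, Tohana has u. Tohana preserves u here (none of its changes turn any other segment into u), so the proto-segment is *u.
Position 5: Feraka has d, Tohana has s. Taking the neighbouring segments as reconstructed: Feraka d could go back to *t or *d; Tohana s could go back to *t or *s — the one source consistent with every daughter is *t.
This points to *furaten. Verify forward in each daughter:
Feraka: *furaten
  furaten → furaden   [intervocalic voicing]
  furaden → foraden   [pre-rhotic lowering]
  foraden (rule 3 does not apply)
  giving Feraka foraden.
Tohana: start from *furaten.
  rule 1 (intervocalic lenition): furaten → furasen
  rule 2 (unconditioned shift): furasen → hurasen
  rule 3 (vowel merger): hurasen → hurasin
  ⇒ Tohana hurasin
No other proto-form is consistent with every reflex, so the reconstruction is *furaten.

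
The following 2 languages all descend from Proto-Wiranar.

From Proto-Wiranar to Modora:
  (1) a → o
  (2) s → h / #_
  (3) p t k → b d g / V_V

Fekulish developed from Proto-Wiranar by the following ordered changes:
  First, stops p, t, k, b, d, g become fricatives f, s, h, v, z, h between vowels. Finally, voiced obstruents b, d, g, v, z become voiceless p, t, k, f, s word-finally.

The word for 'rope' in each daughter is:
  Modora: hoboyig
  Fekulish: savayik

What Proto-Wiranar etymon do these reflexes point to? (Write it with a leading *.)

Position 2: Modora has o, Fekulish has a. Fekulish preserves a here (none of its changes turn any other segment into a), so the proto-segment is *a.
Position 4: Modora has o, Fekulish has a. Fekulish preserves a here (none of its changes turn any other segment into a), so the proto-segment is *a.
Verify the candidate proto-form against each daughter:
Modora: start from *sabayig.
  rule 1 (vowel merger): sabayig → soboyig
  rule 2 (debuccalisation): soboyig → hoboyig
  rule 3: no change — hoboyig
  ⇒ Modora hoboyig
Fekulish: *sabayig > savayig > savayik  (by intervocalic lenition, final devoicing)
Only *sabayig yields all of Modora hoboyig, Fekulish savayik.

*sabayig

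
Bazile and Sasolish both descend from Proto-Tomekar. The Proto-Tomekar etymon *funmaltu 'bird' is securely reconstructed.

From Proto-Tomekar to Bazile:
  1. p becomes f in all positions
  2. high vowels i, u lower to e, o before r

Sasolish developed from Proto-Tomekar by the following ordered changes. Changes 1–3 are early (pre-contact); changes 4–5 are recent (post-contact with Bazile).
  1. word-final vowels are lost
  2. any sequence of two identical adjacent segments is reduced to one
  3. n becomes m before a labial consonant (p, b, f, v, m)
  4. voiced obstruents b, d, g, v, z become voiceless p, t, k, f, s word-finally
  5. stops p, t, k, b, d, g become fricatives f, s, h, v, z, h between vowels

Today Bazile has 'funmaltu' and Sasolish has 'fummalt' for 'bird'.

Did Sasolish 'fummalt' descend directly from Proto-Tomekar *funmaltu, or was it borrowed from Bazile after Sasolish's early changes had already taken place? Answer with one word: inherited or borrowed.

inherited

If inherited, *funmaltu would pass through all of Sasolish's changes:
Sasolish: start from *funmaltu.
  rule 1 (apocope): funmaltu → funmalt
  rule 2: no change — funmalt
  rule 3 (nasal place assimilation): funmalt → fummalt
  rule 4: no change — fummalt
  rule 5: no change — fummalt
  ⇒ Sasolish fummalt
If borrowed from Bazile 'funmaltu' after the early changes, it would undergo only the recent ones:
  rule 4 (final devoicing): no change (funmaltu)
  rule 5 (intervocalic lenition): no change (funmaltu)
  ⇒ as a loan: funmaltu
Sasolish 'fummalt' matches the inherited outcome exactly, so it is an inherited cognate, not a loan.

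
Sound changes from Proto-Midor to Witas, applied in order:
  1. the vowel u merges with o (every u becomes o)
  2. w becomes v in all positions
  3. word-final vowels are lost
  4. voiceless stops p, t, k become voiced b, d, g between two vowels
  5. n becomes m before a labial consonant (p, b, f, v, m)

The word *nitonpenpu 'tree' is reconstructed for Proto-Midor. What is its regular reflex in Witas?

Witas: start from *nitonpenpu.
  rule 1 (vowel merger): nitonpenpu → nitonpenpo
  rule 2: no change — nitonpenpo
  rule 3 (apocope): nitonpenpo → nitonpenp
  rule 4 (intervocalic voicing): nitonpenp → nidonpenp
  rule 5 (nasal place assimilation): nidonpenp → nidompemp
  ⇒ Witas nidompemp

nidompemp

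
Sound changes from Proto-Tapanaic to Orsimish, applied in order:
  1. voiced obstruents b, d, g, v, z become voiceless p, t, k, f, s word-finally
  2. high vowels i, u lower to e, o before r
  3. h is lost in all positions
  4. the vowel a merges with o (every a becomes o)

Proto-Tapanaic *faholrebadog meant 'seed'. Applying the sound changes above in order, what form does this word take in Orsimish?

foolrebodok

Orsimish: *faholrebadog
  faholrebadog → faholrebadok   [final devoicing]
  faholrebadok (rule 2 does not apply)
  faholrebadok → faolrebadok   [h-loss]
  faolrebadok → foolrebodok   [vowel merger]
  giving Orsimish foolrebodok.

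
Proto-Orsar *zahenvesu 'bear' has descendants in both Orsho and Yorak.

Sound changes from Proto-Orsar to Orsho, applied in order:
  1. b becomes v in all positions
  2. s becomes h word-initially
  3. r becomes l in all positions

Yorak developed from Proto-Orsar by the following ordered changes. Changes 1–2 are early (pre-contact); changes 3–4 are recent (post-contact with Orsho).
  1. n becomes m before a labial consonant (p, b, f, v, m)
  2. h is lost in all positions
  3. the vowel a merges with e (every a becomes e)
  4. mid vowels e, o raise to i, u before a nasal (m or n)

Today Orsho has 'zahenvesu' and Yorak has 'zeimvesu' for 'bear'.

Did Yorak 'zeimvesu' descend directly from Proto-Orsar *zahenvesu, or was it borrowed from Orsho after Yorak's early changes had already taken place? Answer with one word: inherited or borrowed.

If inherited, *zahenvesu would pass through all of Yorak's changes:
Yorak: *zahenvesu > zahemvesu > zaemvesu > zeemvesu > zeimvesu  (by nasal place assimilation, h-loss, vowel merger, pre-nasal raising)
If borrowed from Orsho 'zahenvesu' after the early changes, it would undergo only the recent ones:
  rule 3 (vowel merger): zahenvesu → zehenvesu
  rule 4 (pre-nasal raising): zehenvesu → zehinvesu
  ⇒ as a loan: zehinvesu
Yorak 'zeimvesu' matches the inherited outcome exactly, so it is an inherited cognate, not a loan.

inherited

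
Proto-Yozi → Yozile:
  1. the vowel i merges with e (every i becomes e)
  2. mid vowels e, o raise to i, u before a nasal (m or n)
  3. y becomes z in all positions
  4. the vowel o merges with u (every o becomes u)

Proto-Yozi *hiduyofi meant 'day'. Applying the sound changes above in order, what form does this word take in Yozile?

Yozile: start from *hiduyofi.
  rule 1 (vowel merger): hiduyofi → heduyofe
  rule 2: no change — heduyofe
  rule 3 (unconditioned shift): heduyofe → heduzofe
  rule 4 (vowel merger): heduzofe → heduzufe
  ⇒ Yozile heduzufe

heduzufe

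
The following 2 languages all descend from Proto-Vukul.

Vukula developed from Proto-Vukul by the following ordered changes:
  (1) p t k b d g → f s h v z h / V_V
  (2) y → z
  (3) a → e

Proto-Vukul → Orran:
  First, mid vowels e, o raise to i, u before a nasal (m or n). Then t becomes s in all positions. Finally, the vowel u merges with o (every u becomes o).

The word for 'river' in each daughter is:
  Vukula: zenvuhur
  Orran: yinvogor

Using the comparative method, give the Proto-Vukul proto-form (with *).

*yenvugur

Position 6: Vukula has h, Orran has g. Orran preserves g here (none of its changes turn any other segment into g), so the proto-segment is *g.
Position 7: Vukula has u, Orran has o. Vukula preserves u here (none of its changes turn any other segment into u), so the proto-segment is *u.
Continuing position by position gives *yenvugur; check it forward:
Vukula: start from *yenvugur.
  rule 1 (intervocalic lenition): yenvugur → yenvuhur
  rule 2 (unconditioned shift): yenvuhur → zenvuhur
  rule 3: no change — zenvuhur
  ⇒ Vukula zenvuhur
Orran: start from *yenvugur.
  rule 1 (pre-nasal raising): yenvugur → yinvugur
  rule 2: no change — yinvugur
  rule 3 (vowel merger): yinvugur → yinvogor
  ⇒ Orran yinvogor
No other proto-form is consistent with every reflex, so the reconstruction is *yenvugur.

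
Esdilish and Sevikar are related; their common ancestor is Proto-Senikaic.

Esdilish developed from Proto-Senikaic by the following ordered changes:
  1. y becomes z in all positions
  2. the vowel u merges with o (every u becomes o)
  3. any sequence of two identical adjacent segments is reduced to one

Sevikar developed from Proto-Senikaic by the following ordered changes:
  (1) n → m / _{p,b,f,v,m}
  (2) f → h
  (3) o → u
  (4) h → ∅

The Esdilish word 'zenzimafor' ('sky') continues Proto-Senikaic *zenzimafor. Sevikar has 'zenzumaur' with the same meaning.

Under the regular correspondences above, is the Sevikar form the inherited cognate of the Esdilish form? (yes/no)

Derive the expected Sevikar reflex of *zenzimafor:
Sevikar: *zenzimafor > zenzimahor > zenzimahur > zenzimaur  (by unconditioned shift, vowel merger, h-loss)
The regular Sevikar reflex would be 'zenzimaur', but the attested form is 'zenzumaur'. The correspondence is irregular, so they are not cognates (the Sevikar form has a different source).

no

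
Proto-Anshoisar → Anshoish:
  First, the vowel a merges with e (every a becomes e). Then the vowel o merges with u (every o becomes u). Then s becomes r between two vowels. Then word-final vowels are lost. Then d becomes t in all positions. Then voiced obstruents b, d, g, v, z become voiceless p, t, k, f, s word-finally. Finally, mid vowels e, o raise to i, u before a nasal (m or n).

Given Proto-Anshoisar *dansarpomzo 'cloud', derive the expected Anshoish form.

Anshoish: *dansarpomzo > denserpomzo > denserpumzu > denserpumz > tenserpumz > tenserpums > tinserpums  (by vowel merger, vowel merger, apocope, unconditioned shift, final devoicing, pre-nasal raising)

tinserpums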